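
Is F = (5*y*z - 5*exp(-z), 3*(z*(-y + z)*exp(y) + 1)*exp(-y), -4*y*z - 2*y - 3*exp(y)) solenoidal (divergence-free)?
No, ∇·F = -4*y - 3*z - 3*exp(-y)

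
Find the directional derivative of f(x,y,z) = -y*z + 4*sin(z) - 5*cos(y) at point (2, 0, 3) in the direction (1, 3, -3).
-3*sqrt(19)*(4*cos(3) + 3)/19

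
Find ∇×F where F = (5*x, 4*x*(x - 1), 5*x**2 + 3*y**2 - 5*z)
(6*y, -10*x, 8*x - 4)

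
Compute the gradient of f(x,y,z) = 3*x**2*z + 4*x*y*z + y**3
(2*z*(3*x + 2*y), 4*x*z + 3*y**2, x*(3*x + 4*y))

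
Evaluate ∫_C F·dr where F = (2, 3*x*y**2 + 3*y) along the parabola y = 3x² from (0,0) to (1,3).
541/14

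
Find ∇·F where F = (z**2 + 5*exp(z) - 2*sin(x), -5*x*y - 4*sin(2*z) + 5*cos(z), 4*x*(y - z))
-9*x - 2*cos(x)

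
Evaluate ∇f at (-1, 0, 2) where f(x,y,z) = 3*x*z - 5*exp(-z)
(6, 0, -3 + 5*exp(-2))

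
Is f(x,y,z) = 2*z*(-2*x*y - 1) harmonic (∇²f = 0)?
Yes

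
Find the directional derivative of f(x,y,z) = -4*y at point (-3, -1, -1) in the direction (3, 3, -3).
-4*sqrt(3)/3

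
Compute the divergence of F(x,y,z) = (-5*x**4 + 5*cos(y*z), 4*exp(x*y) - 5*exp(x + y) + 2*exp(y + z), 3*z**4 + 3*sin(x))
-20*x**3 + 4*x*exp(x*y) + 12*z**3 - 5*exp(x + y) + 2*exp(y + z)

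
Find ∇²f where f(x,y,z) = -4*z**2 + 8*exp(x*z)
8*x**2*exp(x*z) + 8*z**2*exp(x*z) - 8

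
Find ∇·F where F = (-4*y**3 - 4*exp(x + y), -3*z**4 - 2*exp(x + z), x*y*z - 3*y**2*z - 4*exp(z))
x*y - 3*y**2 - 4*exp(z) - 4*exp(x + y)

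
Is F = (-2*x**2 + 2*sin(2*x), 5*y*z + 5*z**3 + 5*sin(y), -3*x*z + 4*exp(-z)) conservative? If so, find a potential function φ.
No, ∇×F = (-5*y - 15*z**2, 3*z, 0) ≠ 0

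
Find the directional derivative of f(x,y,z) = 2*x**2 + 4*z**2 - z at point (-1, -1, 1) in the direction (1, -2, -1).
-11*sqrt(6)/6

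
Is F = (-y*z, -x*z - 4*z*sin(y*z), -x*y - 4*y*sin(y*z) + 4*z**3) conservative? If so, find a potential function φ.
Yes, F is conservative. φ = -x*y*z + z**4 + 4*cos(y*z)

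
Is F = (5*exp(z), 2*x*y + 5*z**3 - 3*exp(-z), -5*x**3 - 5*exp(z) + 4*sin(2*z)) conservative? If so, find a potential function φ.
No, ∇×F = (-15*z**2 - 3*exp(-z), 15*x**2 + 5*exp(z), 2*y) ≠ 0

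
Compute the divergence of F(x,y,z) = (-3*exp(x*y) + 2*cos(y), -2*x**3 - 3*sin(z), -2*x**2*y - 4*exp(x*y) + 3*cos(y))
-3*y*exp(x*y)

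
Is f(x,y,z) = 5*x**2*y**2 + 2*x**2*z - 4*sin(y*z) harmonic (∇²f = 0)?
No, ∇²f = 10*x**2 + 4*y**2*sin(y*z) + 10*y**2 + 4*z**2*sin(y*z) + 4*z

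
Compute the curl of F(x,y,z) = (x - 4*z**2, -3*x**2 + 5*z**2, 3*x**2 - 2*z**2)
(-10*z, -6*x - 8*z, -6*x)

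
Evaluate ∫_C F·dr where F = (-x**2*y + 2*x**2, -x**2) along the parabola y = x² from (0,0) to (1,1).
-1/30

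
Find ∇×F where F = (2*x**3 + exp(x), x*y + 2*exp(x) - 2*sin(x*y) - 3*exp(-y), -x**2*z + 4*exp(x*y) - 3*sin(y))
(4*x*exp(x*y) - 3*cos(y), 2*x*z - 4*y*exp(x*y), -2*y*cos(x*y) + y + 2*exp(x))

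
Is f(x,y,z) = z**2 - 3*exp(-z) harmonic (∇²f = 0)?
No, ∇²f = 2 - 3*exp(-z)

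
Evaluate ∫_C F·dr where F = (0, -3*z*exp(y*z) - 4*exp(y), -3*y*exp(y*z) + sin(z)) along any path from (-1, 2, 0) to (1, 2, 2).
-3*exp(4) - cos(2) + 4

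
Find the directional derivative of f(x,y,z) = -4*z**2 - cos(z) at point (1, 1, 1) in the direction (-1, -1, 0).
0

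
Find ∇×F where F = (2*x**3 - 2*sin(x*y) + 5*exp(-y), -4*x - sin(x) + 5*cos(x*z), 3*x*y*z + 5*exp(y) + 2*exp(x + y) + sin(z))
(3*x*z + 5*x*sin(x*z) + 5*exp(y) + 2*exp(x + y), -3*y*z - 2*exp(x + y), 2*x*cos(x*y) - 5*z*sin(x*z) - cos(x) - 4 + 5*exp(-y))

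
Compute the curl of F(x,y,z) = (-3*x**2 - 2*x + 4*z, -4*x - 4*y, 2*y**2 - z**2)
(4*y, 4, -4)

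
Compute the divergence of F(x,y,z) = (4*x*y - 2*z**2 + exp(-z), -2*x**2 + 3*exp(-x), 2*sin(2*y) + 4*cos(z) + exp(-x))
4*y - 4*sin(z)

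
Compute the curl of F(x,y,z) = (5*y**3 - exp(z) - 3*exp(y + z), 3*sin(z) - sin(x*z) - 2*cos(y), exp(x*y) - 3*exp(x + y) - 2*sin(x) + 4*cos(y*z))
(x*exp(x*y) + x*cos(x*z) - 4*z*sin(y*z) - 3*exp(x + y) - 3*cos(z), -y*exp(x*y) - exp(z) + 3*exp(x + y) - 3*exp(y + z) + 2*cos(x), -15*y**2 - z*cos(x*z) + 3*exp(y + z))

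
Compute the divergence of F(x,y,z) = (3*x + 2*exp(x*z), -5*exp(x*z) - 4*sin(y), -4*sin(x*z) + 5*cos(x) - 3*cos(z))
-4*x*cos(x*z) + 2*z*exp(x*z) + 3*sin(z) - 4*cos(y) + 3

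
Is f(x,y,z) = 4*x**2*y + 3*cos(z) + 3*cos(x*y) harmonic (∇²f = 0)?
No, ∇²f = -3*x**2*cos(x*y) - y*(3*y*cos(x*y) - 8) - 3*cos(z)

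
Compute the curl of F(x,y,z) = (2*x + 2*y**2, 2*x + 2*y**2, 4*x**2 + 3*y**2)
(6*y, -8*x, 2 - 4*y)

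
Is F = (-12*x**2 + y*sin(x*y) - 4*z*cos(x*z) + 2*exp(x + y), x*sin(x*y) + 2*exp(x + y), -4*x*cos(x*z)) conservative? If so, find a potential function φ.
Yes, F is conservative. φ = -4*x**3 + 2*exp(x + y) - 4*sin(x*z) - cos(x*y)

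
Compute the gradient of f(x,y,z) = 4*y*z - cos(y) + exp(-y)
(0, 4*z + sin(y) - exp(-y), 4*y)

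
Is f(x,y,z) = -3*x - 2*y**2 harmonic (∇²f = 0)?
No, ∇²f = -4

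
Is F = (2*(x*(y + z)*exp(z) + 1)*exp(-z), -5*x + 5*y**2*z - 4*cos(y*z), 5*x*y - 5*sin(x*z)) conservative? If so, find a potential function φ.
No, ∇×F = (5*x - 5*y**2 - 4*y*sin(y*z), 2*x - 5*y + 5*z*cos(x*z) - 2*exp(-z), -2*x - 5) ≠ 0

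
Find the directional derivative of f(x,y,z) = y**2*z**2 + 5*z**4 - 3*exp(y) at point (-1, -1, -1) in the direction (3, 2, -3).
sqrt(22)*(-3 + 31*E)*exp(-1)/11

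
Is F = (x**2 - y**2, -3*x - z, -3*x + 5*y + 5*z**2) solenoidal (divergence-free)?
No, ∇·F = 2*x + 10*z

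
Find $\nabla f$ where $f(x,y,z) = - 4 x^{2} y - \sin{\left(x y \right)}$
(-y*(8*x + cos(x*y)), -x*(4*x + cos(x*y)), 0)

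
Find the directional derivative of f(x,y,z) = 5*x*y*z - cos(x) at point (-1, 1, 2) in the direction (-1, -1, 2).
sqrt(6)*(-10 + sin(1))/6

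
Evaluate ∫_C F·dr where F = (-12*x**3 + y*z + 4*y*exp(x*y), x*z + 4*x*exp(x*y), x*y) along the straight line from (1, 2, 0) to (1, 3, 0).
-4*(1 - E)*exp(2)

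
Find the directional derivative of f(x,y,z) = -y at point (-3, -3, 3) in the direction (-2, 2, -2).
-sqrt(3)/3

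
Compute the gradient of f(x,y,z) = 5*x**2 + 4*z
(10*x, 0, 4)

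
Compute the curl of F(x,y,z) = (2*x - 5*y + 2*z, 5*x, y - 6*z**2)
(1, 2, 10)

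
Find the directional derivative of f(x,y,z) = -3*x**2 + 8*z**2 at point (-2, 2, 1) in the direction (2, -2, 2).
28*sqrt(3)/3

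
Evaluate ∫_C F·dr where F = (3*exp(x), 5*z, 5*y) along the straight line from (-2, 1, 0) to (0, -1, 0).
3 - 3*exp(-2)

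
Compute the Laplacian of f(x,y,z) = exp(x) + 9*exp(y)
exp(x) + 9*exp(y)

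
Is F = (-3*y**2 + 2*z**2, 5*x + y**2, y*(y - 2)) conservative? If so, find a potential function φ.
No, ∇×F = (2*y - 2, 4*z, 6*y + 5) ≠ 0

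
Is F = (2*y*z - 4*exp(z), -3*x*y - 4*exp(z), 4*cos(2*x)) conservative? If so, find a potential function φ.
No, ∇×F = (4*exp(z), 2*y - 4*exp(z) + 8*sin(2*x), -3*y - 2*z) ≠ 0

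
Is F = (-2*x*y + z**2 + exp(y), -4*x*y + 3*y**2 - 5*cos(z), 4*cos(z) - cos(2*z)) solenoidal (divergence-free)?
No, ∇·F = -4*x + 4*y - 4*sin(z) + 2*sin(2*z)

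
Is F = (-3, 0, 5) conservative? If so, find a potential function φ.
Yes, F is conservative. φ = -3*x + 5*z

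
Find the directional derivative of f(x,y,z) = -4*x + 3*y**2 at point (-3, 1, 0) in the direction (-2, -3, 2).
-10*sqrt(17)/17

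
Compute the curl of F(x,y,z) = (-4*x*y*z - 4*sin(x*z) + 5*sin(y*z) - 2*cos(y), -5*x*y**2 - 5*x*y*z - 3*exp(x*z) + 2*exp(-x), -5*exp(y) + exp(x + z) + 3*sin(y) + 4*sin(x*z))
(5*x*y + 3*x*exp(x*z) - 5*exp(y) + 3*cos(y), -4*x*y - 4*x*cos(x*z) + 5*y*cos(y*z) - 4*z*cos(x*z) - exp(x + z), 4*x*z - 5*y**2 - 5*y*z - 3*z*exp(x*z) - 5*z*cos(y*z) - 2*sin(y) - 2*exp(-x))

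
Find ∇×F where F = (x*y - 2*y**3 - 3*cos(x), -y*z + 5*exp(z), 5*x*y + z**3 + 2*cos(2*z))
(5*x + y - 5*exp(z), -5*y, -x + 6*y**2)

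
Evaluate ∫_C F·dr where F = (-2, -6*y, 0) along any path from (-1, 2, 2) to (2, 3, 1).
-21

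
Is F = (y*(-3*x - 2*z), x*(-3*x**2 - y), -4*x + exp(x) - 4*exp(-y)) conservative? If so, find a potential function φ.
No, ∇×F = (4*exp(-y), -2*y - exp(x) + 4, -9*x**2 + 3*x - y + 2*z) ≠ 0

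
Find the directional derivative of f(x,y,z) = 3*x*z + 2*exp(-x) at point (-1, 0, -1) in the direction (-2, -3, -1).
sqrt(14)*(9 + 4*E)/14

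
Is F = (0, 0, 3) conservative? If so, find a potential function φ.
Yes, F is conservative. φ = 3*z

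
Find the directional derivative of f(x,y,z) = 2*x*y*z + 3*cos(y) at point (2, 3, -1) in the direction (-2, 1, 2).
32/3 - sin(3)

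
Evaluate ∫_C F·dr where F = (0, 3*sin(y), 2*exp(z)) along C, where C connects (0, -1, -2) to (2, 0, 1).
-3 - 2*exp(-2) + 3*cos(1) + 2*E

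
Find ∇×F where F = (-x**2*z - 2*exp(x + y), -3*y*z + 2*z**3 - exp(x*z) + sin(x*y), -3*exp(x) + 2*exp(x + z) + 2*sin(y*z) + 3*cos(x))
(x*exp(x*z) + 3*y - 6*z**2 + 2*z*cos(y*z), -x**2 + 3*exp(x) - 2*exp(x + z) + 3*sin(x), y*cos(x*y) - z*exp(x*z) + 2*exp(x + y))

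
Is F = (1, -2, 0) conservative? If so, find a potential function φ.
Yes, F is conservative. φ = x - 2*y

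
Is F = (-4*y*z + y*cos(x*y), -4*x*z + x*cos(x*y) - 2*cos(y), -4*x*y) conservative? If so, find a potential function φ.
Yes, F is conservative. φ = -4*x*y*z - 2*sin(y) + sin(x*y)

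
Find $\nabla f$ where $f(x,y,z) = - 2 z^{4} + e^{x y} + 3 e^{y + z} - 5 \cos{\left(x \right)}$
(y*exp(x*y) + 5*sin(x), x*exp(x*y) + 3*exp(y + z), -8*z**3 + 3*exp(y + z))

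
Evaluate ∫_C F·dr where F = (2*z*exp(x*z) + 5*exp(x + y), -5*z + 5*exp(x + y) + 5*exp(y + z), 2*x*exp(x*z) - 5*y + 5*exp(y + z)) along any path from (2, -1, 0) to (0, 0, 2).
-5*E - 5*exp(-1) + 5 + 5*exp(2)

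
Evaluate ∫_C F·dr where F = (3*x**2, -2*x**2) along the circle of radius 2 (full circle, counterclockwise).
0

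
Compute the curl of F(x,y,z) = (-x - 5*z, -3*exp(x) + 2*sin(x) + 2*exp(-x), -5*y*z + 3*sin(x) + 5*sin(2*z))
(-5*z, -3*cos(x) - 5, 2*cos(x) - sinh(x) - 5*cosh(x))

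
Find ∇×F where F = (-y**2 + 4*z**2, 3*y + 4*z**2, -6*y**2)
(-12*y - 8*z, 8*z, 2*y)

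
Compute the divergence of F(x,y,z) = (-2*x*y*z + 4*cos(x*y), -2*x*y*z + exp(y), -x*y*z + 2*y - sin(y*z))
-x*y - 2*x*z - 2*y*z - 4*y*sin(x*y) - y*cos(y*z) + exp(y)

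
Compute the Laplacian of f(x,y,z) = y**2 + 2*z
2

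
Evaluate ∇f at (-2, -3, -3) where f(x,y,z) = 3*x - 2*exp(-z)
(3, 0, 2*exp(3))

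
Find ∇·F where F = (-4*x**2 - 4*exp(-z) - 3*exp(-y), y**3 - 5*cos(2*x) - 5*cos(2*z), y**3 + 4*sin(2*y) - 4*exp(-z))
-8*x + 3*y**2 + 4*exp(-z)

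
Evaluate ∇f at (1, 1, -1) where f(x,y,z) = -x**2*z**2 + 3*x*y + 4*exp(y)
(1, 3 + 4*E, 2)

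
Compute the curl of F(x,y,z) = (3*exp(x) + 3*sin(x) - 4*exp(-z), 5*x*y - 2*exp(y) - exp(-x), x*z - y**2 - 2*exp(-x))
(-2*y, -z + 4*exp(-z) - 2*exp(-x), 5*y + exp(-x))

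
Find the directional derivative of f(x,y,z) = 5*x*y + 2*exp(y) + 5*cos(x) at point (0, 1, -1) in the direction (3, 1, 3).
sqrt(19)*(2*E + 15)/19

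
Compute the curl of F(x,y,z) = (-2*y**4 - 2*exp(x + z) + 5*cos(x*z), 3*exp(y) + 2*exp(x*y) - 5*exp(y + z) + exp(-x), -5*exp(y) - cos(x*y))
(x*sin(x*y) - 5*exp(y) + 5*exp(y + z), -5*x*sin(x*z) - y*sin(x*y) - 2*exp(x + z), 8*y**3 + 2*y*exp(x*y) - exp(-x))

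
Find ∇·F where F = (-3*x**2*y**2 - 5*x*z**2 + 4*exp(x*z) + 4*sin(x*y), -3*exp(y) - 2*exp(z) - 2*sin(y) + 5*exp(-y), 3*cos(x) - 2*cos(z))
-6*x*y**2 + 4*y*cos(x*y) - 5*z**2 + 4*z*exp(x*z) - 3*exp(y) + 2*sin(z) - 2*cos(y) - 5*exp(-y)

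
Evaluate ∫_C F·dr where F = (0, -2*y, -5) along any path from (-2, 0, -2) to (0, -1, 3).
-26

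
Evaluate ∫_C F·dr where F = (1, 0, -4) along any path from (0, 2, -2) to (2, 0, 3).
-18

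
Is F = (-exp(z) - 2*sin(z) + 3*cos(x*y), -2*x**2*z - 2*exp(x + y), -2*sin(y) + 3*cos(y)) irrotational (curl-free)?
No, ∇×F = (2*x**2 - 3*sin(y) - 2*cos(y), -exp(z) - 2*cos(z), -4*x*z + 3*x*sin(x*y) - 2*exp(x + y))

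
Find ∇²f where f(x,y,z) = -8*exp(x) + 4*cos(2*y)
-8*exp(x) - 16*cos(2*y)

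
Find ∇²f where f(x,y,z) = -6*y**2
-12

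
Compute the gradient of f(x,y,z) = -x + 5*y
(-1, 5, 0)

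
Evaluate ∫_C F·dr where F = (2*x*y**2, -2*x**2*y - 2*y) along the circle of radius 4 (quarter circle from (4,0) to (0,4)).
-272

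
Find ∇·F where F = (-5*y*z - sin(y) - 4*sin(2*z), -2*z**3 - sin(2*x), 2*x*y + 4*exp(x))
0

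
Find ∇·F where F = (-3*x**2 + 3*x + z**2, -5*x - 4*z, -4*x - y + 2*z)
5 - 6*x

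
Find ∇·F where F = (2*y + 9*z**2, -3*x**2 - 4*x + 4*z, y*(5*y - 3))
0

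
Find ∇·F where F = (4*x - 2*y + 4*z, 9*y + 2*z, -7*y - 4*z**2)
13 - 8*z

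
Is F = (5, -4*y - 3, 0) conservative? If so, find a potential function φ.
Yes, F is conservative. φ = 5*x - 2*y**2 - 3*y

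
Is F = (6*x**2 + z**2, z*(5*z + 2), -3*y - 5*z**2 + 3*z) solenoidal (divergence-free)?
No, ∇·F = 12*x - 10*z + 3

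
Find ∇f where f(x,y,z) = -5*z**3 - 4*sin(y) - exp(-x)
(exp(-x), -4*cos(y), -15*z**2)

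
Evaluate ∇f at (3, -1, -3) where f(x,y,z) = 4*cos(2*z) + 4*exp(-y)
(0, -4*E, 8*sin(6))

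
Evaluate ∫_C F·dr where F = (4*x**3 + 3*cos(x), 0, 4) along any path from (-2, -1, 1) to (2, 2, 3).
6*sin(2) + 8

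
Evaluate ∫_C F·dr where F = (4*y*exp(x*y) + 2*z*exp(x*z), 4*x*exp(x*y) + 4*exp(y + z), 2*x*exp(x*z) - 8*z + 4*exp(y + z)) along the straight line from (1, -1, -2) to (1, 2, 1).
-2*cosh(1) + 6*sinh(1) + 2*cosh(2) + 12 + 6*sinh(2) + 8*sinh(3)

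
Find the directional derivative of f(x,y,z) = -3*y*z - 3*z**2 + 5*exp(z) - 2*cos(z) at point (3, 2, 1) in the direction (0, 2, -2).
sqrt(2)*(-5*E - 2*sin(1) + 9)/2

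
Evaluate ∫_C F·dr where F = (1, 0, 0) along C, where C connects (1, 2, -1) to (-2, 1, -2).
-3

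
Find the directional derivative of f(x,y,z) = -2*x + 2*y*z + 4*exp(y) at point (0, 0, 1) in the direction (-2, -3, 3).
-7*sqrt(22)/11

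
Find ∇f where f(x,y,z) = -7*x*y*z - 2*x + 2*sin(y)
(-7*y*z - 2, -7*x*z + 2*cos(y), -7*x*y)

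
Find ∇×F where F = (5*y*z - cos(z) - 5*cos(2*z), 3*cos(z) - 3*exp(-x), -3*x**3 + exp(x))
(3*sin(z), 9*x**2 + 5*y - exp(x) + sin(z) + 10*sin(2*z), -5*z + 3*exp(-x))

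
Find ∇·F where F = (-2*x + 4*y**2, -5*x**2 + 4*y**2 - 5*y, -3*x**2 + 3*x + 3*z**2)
8*y + 6*z - 7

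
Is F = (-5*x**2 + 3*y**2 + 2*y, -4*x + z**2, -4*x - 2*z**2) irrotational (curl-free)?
No, ∇×F = (-2*z, 4, -6*y - 6)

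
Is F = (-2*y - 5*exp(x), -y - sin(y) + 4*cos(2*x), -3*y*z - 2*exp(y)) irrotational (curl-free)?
No, ∇×F = (-3*z - 2*exp(y), 0, 2 - 8*sin(2*x))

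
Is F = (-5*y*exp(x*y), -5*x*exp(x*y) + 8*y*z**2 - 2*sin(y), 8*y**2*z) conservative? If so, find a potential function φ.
Yes, F is conservative. φ = 4*y**2*z**2 - 5*exp(x*y) + 2*cos(y)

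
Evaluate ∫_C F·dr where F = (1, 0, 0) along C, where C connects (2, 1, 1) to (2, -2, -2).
0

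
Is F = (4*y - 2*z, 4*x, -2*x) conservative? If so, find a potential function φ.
Yes, F is conservative. φ = 2*x*(2*y - z)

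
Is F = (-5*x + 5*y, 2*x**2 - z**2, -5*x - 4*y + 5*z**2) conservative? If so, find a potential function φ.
No, ∇×F = (2*z - 4, 5, 4*x - 5) ≠ 0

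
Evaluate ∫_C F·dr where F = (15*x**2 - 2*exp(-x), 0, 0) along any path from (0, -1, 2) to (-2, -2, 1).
-42 + 2*exp(2)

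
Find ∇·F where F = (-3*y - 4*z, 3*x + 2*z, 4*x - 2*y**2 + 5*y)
0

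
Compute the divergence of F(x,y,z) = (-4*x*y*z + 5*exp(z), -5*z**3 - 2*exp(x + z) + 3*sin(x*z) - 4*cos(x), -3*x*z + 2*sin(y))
-3*x - 4*y*z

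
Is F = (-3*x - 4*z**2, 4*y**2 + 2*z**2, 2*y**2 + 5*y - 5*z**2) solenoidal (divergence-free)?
No, ∇·F = 8*y - 10*z - 3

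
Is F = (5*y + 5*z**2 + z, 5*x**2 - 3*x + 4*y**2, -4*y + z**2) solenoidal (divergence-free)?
No, ∇·F = 8*y + 2*z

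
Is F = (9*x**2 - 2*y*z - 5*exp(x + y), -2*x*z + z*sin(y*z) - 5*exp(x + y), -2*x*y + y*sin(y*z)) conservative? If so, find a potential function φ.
Yes, F is conservative. φ = 3*x**3 - 2*x*y*z - 5*exp(x + y) - cos(y*z)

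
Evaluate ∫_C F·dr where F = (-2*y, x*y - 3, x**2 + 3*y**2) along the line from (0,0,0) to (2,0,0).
0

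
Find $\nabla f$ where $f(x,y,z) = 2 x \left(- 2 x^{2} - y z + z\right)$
(-12*x**2 - 2*y*z + 2*z, -2*x*z, 2*x*(1 - y))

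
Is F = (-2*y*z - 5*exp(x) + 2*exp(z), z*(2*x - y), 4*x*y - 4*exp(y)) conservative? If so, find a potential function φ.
No, ∇×F = (2*x + y - 4*exp(y), -6*y + 2*exp(z), 4*z) ≠ 0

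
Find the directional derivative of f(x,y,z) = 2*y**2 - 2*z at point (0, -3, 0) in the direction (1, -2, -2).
28/3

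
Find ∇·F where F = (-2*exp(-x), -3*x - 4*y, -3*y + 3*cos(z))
-3*sin(z) - 4 + 2*exp(-x)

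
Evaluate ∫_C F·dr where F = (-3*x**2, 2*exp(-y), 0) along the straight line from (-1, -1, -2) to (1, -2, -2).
-2*exp(2) - 2 + 2*E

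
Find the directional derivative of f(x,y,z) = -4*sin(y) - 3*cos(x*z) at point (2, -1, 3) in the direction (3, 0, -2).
15*sqrt(13)*sin(6)/13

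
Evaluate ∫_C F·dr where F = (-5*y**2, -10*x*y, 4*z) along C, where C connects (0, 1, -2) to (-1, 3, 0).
37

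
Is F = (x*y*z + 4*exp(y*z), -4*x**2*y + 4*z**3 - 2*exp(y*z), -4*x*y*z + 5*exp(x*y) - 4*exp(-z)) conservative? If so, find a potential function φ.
No, ∇×F = (-4*x*z + 5*x*exp(x*y) + 2*y*exp(y*z) - 12*z**2, y*(x + 4*z - 5*exp(x*y) + 4*exp(y*z)), -8*x*y - x*z - 4*z*exp(y*z)) ≠ 0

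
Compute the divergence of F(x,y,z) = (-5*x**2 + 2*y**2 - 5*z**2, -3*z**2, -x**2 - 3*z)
-10*x - 3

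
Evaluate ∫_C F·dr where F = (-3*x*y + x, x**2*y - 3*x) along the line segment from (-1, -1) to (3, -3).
54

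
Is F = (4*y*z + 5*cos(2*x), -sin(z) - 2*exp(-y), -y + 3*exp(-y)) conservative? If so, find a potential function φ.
No, ∇×F = (cos(z) - 1 - 3*exp(-y), 4*y, -4*z) ≠ 0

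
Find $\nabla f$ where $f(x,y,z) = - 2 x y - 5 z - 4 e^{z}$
(-2*y, -2*x, -4*exp(z) - 5)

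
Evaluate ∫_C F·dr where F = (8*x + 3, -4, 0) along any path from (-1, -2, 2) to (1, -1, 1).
2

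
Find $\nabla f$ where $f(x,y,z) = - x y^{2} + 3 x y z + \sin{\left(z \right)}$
(y*(-y + 3*z), x*(-2*y + 3*z), 3*x*y + cos(z))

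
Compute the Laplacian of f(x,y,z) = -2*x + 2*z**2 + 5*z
4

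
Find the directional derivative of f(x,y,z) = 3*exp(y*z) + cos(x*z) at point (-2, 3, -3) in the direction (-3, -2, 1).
sqrt(14)*(27 - 7*exp(9)*sin(6))*exp(-9)/14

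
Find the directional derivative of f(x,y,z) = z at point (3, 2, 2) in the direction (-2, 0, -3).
-3*sqrt(13)/13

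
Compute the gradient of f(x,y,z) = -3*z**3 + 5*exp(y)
(0, 5*exp(y), -9*z**2)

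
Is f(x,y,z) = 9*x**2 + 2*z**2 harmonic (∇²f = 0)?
No, ∇²f = 22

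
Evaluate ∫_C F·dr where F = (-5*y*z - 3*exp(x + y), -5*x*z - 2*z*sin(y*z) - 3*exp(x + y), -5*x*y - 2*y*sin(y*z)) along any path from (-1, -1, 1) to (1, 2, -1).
-3*exp(3) - 2*cos(1) + 2*cos(2) + 3*exp(-2) + 15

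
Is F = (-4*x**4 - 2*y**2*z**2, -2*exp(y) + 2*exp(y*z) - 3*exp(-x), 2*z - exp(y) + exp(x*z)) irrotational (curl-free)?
No, ∇×F = (-2*y*exp(y*z) - exp(y), z*(-4*y**2 - exp(x*z)), 4*y*z**2 + 3*exp(-x))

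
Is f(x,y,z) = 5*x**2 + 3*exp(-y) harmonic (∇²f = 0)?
No, ∇²f = 10 + 3*exp(-y)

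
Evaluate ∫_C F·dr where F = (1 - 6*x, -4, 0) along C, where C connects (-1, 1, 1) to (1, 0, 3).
6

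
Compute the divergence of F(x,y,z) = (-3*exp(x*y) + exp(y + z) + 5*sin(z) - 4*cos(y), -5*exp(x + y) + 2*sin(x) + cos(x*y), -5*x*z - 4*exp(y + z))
-x*sin(x*y) - 5*x - 3*y*exp(x*y) - 5*exp(x + y) - 4*exp(y + z)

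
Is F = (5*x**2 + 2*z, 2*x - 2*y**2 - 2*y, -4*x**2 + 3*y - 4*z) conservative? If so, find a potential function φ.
No, ∇×F = (3, 8*x + 2, 2) ≠ 0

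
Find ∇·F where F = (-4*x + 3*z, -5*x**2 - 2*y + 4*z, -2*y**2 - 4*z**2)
-8*z - 6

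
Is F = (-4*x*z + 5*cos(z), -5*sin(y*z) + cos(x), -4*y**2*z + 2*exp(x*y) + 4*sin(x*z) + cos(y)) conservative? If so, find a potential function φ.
No, ∇×F = (2*x*exp(x*y) - 8*y*z + 5*y*cos(y*z) - sin(y), -4*x - 2*y*exp(x*y) - 4*z*cos(x*z) - 5*sin(z), -sin(x)) ≠ 0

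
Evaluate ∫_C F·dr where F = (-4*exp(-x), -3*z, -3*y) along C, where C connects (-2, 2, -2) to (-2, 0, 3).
-12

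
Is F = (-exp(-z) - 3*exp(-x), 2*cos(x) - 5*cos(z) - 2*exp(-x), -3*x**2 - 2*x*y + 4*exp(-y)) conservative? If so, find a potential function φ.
No, ∇×F = (-2*x - 5*sin(z) - 4*exp(-y), 6*x + 2*y + exp(-z), -2*sin(x) + 2*exp(-x)) ≠ 0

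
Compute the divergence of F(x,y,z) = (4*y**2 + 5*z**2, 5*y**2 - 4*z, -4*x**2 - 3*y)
10*y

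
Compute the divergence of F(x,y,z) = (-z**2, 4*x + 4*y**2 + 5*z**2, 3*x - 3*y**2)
8*y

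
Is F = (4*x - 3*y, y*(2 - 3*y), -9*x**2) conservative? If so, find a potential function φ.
No, ∇×F = (0, 18*x, 3) ≠ 0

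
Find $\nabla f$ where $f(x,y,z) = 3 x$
(3, 0, 0)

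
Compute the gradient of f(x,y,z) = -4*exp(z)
(0, 0, -4*exp(z))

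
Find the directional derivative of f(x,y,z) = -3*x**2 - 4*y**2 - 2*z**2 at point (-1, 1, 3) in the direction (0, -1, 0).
8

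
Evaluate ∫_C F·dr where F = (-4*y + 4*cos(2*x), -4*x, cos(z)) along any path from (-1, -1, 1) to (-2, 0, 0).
-sin(1) - 2*sin(4) + 2*sin(2) + 4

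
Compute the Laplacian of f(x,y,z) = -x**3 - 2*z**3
-6*x - 12*z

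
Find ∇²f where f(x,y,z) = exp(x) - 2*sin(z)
exp(x) + 2*sin(z)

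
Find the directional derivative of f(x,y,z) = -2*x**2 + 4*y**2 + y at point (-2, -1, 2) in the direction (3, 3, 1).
3*sqrt(19)/19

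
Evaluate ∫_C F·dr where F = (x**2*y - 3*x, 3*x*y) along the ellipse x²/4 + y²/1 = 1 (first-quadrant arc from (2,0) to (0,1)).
8 - pi/2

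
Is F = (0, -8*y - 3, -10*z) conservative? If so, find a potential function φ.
Yes, F is conservative. φ = -4*y**2 - 3*y - 5*z**2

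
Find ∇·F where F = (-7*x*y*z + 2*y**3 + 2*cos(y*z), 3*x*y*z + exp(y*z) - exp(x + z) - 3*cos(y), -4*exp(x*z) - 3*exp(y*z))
3*x*z - 4*x*exp(x*z) - 7*y*z - 3*y*exp(y*z) + z*exp(y*z) + 3*sin(y)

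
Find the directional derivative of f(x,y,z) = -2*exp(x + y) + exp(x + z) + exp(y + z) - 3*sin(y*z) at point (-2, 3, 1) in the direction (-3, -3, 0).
sqrt(2)*(-exp(5) + 3*E*cos(3) - 1 + 4*exp(2))*exp(-1)/2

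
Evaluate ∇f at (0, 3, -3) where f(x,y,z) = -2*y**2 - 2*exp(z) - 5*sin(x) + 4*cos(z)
(-5, -12, -2*exp(-3) + 4*sin(3))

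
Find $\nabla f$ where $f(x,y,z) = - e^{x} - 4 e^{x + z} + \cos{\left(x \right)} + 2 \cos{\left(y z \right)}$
(-exp(x) - 4*exp(x + z) - sin(x), -2*z*sin(y*z), -2*y*sin(y*z) - 4*exp(x + z))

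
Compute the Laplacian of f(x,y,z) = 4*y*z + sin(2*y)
-4*sin(2*y)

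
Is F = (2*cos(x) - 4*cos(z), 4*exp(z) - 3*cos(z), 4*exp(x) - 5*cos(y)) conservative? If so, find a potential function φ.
No, ∇×F = (-4*exp(z) + 5*sin(y) - 3*sin(z), -4*exp(x) + 4*sin(z), 0) ≠ 0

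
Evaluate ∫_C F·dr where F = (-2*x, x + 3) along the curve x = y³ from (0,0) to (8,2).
-54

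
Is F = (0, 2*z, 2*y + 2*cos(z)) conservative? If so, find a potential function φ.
Yes, F is conservative. φ = 2*y*z + 2*sin(z)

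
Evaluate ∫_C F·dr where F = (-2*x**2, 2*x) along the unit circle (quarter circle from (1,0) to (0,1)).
2/3 + pi/2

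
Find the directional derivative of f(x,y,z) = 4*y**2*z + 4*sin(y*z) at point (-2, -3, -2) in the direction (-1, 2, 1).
sqrt(6)*(22 - 14*cos(6)/3)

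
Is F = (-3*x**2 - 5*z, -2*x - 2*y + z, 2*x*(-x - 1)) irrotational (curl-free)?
No, ∇×F = (-1, 4*x - 3, -2)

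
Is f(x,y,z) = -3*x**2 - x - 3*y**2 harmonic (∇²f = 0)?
No, ∇²f = -12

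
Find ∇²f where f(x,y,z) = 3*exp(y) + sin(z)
3*exp(y) - sin(z)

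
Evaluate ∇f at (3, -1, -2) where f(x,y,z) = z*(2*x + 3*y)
(-4, -6, 3)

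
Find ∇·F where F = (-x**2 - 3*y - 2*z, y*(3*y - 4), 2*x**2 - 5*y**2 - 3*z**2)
-2*x + 6*y - 6*z - 4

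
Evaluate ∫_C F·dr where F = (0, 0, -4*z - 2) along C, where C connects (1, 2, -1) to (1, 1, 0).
0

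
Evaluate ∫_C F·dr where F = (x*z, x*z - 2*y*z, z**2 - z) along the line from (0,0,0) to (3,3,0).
0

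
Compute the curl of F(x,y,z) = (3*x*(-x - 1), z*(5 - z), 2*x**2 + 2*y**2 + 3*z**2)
(4*y + 2*z - 5, -4*x, 0)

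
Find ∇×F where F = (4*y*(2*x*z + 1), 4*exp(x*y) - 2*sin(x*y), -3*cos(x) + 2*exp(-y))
(-2*exp(-y), 8*x*y - 3*sin(x), -8*x*z + 4*y*exp(x*y) - 2*y*cos(x*y) - 4)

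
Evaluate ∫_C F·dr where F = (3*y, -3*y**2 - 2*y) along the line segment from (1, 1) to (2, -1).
2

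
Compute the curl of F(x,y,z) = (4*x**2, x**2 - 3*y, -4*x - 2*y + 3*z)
(-2, 4, 2*x)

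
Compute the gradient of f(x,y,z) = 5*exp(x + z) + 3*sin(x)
(5*exp(x + z) + 3*cos(x), 0, 5*exp(x + z))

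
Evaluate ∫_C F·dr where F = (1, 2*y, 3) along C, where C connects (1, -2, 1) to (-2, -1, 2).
-3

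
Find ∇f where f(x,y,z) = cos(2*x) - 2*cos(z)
(-2*sin(2*x), 0, 2*sin(z))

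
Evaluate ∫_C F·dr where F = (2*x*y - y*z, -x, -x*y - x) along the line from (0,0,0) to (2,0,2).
-2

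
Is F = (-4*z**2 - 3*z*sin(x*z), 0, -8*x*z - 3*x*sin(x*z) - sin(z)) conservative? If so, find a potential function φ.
Yes, F is conservative. φ = -4*x*z**2 + cos(z) + 3*cos(x*z)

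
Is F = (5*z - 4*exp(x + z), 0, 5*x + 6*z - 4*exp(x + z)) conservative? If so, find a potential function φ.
Yes, F is conservative. φ = 5*x*z + 3*z**2 - 4*exp(x + z)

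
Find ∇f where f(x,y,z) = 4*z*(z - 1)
(0, 0, 8*z - 4)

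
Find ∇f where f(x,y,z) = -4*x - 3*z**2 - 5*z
(-4, 0, -6*z - 5)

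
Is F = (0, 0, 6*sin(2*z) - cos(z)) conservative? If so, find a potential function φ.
Yes, F is conservative. φ = -sin(z) - 3*cos(2*z)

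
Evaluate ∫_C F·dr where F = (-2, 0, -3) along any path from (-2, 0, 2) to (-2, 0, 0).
6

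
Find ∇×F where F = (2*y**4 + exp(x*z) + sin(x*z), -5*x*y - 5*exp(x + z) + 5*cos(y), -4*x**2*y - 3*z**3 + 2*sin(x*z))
(-4*x**2 + 5*exp(x + z), 8*x*y + x*exp(x*z) + x*cos(x*z) - 2*z*cos(x*z), -8*y**3 - 5*y - 5*exp(x + z))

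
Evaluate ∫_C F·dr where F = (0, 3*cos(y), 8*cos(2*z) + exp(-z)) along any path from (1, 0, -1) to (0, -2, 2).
4*sin(4) - exp(-2) + sin(2) + E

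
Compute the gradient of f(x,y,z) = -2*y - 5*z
(0, -2, -5)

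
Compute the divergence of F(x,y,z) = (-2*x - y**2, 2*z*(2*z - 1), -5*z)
-7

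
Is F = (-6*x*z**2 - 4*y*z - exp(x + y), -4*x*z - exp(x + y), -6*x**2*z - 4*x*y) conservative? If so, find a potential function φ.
Yes, F is conservative. φ = -3*x**2*z**2 - 4*x*y*z - exp(x + y)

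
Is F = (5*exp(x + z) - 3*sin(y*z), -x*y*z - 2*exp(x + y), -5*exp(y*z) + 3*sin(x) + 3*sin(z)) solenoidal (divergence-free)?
No, ∇·F = -x*z - 5*y*exp(y*z) - 2*exp(x + y) + 5*exp(x + z) + 3*cos(z)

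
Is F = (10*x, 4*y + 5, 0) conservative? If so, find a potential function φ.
Yes, F is conservative. φ = 5*x**2 + 2*y**2 + 5*y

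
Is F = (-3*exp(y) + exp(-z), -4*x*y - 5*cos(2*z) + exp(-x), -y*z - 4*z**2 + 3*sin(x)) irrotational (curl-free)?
No, ∇×F = (-z - 10*sin(2*z), -3*cos(x) - exp(-z), -4*y + 3*exp(y) - exp(-x))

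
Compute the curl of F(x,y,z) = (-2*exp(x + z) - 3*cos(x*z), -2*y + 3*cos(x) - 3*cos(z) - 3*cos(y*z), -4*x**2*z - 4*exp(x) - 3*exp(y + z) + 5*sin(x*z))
(-3*y*sin(y*z) - 3*exp(y + z) - 3*sin(z), 8*x*z + 3*x*sin(x*z) - 5*z*cos(x*z) + 4*exp(x) - 2*exp(x + z), -3*sin(x))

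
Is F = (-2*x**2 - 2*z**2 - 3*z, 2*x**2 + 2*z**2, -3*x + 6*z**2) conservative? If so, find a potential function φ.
No, ∇×F = (-4*z, -4*z, 4*x) ≠ 0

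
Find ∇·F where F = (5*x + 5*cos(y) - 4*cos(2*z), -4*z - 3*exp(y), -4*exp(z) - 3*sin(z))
-3*exp(y) - 4*exp(z) - 3*cos(z) + 5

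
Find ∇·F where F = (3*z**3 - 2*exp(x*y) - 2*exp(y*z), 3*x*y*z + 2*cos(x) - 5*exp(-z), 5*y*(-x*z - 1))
-5*x*y + 3*x*z - 2*y*exp(x*y)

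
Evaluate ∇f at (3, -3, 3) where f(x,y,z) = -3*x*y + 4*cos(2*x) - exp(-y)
(9 - 8*sin(6), -9 + exp(3), 0)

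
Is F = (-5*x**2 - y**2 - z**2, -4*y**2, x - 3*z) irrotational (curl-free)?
No, ∇×F = (0, -2*z - 1, 2*y)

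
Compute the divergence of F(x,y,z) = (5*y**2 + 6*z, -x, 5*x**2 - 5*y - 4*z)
-4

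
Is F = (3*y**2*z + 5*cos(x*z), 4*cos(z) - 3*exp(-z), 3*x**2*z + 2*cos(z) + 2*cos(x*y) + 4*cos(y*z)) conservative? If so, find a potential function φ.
No, ∇×F = (-2*x*sin(x*y) - 4*z*sin(y*z) + 4*sin(z) - 3*exp(-z), -6*x*z - 5*x*sin(x*z) + 3*y**2 + 2*y*sin(x*y), -6*y*z) ≠ 0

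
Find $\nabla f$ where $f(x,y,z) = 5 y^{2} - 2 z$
(0, 10*y, -2)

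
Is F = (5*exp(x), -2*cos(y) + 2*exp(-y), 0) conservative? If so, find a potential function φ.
Yes, F is conservative. φ = 5*exp(x) - 2*sin(y) - 2*exp(-y)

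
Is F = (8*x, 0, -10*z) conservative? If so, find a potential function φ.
Yes, F is conservative. φ = 4*x**2 - 5*z**2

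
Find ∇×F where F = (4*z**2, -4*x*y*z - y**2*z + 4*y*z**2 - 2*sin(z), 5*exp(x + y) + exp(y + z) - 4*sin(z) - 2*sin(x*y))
(4*x*y - 2*x*cos(x*y) + y**2 - 8*y*z + 5*exp(x + y) + exp(y + z) + 2*cos(z), 2*y*cos(x*y) + 8*z - 5*exp(x + y), -4*y*z)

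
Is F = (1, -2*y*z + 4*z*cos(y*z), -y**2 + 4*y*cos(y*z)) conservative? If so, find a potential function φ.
Yes, F is conservative. φ = x - y**2*z + 4*sin(y*z)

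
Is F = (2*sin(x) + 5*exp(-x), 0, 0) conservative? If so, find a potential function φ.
Yes, F is conservative. φ = -2*cos(x) - 5*exp(-x)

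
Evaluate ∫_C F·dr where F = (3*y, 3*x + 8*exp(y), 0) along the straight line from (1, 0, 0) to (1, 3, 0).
1 + 8*exp(3)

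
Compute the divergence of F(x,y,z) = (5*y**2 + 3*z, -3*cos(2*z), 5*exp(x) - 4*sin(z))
-4*cos(z)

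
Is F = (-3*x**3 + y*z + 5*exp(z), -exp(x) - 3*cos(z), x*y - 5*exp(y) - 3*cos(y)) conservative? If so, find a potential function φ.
No, ∇×F = (x - 5*exp(y) + 3*sin(y) - 3*sin(z), 5*exp(z), -z - exp(x)) ≠ 0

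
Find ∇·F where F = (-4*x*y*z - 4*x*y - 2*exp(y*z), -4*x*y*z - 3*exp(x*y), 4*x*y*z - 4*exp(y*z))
4*x*y - 4*x*z - 3*x*exp(x*y) - 4*y*z - 4*y*exp(y*z) - 4*y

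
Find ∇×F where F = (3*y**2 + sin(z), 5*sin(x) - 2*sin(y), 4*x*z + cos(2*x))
(0, -4*z + 2*sin(2*x) + cos(z), -6*y + 5*cos(x))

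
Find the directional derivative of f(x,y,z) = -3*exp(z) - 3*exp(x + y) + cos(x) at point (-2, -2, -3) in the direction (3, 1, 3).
3*sqrt(19)*(-3*E - 4 + exp(4)*sin(2))*exp(-4)/19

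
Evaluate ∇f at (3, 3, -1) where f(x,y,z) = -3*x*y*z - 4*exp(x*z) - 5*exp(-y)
(4*exp(-3) + 9, 5*exp(-3) + 9, -27 - 12*exp(-3))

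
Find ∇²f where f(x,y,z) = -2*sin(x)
2*sin(x)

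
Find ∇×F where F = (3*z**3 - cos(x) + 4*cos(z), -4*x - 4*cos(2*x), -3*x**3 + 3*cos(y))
(-3*sin(y), 9*x**2 + 9*z**2 - 4*sin(z), 8*sin(2*x) - 4)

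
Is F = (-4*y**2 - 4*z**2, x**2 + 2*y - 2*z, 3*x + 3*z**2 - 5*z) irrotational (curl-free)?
No, ∇×F = (2, -8*z - 3, 2*x + 8*y)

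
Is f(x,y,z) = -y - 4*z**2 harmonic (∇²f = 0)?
No, ∇²f = -8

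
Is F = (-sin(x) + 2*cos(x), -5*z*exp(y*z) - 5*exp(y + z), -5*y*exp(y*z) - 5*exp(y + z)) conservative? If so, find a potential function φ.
Yes, F is conservative. φ = -5*exp(y*z) - 5*exp(y + z) + 2*sin(x) + cos(x)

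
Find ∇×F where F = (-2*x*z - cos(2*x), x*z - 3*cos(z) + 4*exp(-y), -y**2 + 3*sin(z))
(-x - 2*y - 3*sin(z), -2*x, z)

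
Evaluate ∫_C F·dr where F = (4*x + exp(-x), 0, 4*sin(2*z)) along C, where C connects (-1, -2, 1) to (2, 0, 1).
-exp(-2) + E + 6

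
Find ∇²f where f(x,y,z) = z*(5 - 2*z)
-4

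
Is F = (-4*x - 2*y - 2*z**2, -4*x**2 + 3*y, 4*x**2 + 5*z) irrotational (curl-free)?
No, ∇×F = (0, -8*x - 4*z, 2 - 8*x)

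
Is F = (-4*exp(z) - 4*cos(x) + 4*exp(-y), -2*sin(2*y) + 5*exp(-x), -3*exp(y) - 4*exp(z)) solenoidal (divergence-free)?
No, ∇·F = -4*exp(z) + 4*sin(x) - 4*cos(2*y)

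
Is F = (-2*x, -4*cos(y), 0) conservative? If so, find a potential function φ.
Yes, F is conservative. φ = -x**2 - 4*sin(y)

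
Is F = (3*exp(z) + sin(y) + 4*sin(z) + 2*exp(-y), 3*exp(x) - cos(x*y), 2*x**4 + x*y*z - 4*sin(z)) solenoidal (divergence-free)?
No, ∇·F = x*y + x*sin(x*y) - 4*cos(z)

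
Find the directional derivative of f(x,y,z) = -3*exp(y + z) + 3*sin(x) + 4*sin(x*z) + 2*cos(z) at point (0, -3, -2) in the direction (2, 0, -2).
sqrt(2)*(-5*exp(5) - 2*exp(5)*sin(2) + 3)*exp(-5)/2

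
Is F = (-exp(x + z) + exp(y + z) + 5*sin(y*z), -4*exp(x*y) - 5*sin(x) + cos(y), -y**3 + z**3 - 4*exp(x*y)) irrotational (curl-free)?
No, ∇×F = (-4*x*exp(x*y) - 3*y**2, 4*y*exp(x*y) + 5*y*cos(y*z) - exp(x + z) + exp(y + z), -4*y*exp(x*y) - 5*z*cos(y*z) - exp(y + z) - 5*cos(x))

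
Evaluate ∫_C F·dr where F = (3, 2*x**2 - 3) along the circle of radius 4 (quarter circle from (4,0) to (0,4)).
184/3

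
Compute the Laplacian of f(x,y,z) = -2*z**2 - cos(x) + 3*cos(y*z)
-3*y**2*cos(y*z) - 3*z**2*cos(y*z) + cos(x) - 4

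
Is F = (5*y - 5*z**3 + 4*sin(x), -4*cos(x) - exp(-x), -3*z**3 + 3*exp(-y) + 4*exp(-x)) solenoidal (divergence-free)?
No, ∇·F = -9*z**2 + 4*cos(x)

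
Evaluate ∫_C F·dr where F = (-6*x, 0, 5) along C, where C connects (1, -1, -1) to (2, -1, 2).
6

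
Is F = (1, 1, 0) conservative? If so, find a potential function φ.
Yes, F is conservative. φ = x + y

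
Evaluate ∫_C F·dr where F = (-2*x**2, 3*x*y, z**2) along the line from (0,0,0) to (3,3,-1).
26/3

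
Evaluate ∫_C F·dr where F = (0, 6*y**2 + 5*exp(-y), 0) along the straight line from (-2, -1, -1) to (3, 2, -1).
-5*exp(-2) + 5*E + 18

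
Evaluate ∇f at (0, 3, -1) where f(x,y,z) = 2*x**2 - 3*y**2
(0, -18, 0)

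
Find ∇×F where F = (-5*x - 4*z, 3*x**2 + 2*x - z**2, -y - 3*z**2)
(2*z - 1, -4, 6*x + 2)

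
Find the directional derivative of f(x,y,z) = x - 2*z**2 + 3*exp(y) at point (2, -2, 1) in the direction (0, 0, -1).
4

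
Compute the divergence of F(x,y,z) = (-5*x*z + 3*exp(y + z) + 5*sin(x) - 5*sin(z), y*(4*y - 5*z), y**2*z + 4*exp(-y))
y**2 + 8*y - 10*z + 5*cos(x)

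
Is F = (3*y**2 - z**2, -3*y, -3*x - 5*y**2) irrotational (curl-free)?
No, ∇×F = (-10*y, 3 - 2*z, -6*y)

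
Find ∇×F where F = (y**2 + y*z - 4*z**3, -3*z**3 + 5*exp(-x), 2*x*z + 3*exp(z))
(9*z**2, y - 12*z**2 - 2*z, -2*y - z - 5*exp(-x))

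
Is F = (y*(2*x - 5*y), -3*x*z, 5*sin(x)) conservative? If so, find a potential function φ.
No, ∇×F = (3*x, -5*cos(x), -2*x + 10*y - 3*z) ≠ 0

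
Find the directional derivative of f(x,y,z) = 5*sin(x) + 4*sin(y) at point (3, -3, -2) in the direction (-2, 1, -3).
-3*sqrt(14)*cos(3)/7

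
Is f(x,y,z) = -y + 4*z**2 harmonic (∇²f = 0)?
No, ∇²f = 8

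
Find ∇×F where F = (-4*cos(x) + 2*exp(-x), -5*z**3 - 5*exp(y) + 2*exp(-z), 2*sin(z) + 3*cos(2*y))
(15*z**2 - 6*sin(2*y) + 2*exp(-z), 0, 0)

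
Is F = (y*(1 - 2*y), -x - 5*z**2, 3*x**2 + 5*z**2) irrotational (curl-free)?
No, ∇×F = (10*z, -6*x, 4*y - 2)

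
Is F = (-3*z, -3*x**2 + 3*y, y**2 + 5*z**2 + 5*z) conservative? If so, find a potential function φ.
No, ∇×F = (2*y, -3, -6*x) ≠ 0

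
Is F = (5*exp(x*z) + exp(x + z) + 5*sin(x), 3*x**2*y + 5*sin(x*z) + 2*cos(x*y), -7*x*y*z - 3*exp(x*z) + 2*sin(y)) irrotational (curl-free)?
No, ∇×F = (-7*x*z - 5*x*cos(x*z) + 2*cos(y), 5*x*exp(x*z) + 7*y*z + 3*z*exp(x*z) + exp(x + z), 6*x*y - 2*y*sin(x*y) + 5*z*cos(x*z))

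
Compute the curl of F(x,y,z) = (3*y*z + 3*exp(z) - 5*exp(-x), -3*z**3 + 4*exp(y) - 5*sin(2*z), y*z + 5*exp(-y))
(9*z**2 + z + 10*cos(2*z) - 5*exp(-y), 3*y + 3*exp(z), -3*z)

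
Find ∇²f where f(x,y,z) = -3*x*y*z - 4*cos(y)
4*cos(y)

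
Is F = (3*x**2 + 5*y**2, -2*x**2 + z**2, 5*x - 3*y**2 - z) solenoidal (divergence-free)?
No, ∇·F = 6*x - 1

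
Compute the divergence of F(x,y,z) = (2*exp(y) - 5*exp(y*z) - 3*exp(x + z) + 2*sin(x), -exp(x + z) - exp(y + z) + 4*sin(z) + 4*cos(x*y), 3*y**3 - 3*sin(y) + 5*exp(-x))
-4*x*sin(x*y) - 3*exp(x + z) - exp(y + z) + 2*cos(x)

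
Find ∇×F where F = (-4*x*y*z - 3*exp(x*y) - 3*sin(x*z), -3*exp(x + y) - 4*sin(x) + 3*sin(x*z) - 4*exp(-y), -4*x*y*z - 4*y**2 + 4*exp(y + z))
(-4*x*z - 3*x*cos(x*z) - 8*y + 4*exp(y + z), -4*x*y - 3*x*cos(x*z) + 4*y*z, 4*x*z + 3*x*exp(x*y) + 3*z*cos(x*z) - 3*exp(x + y) - 4*cos(x))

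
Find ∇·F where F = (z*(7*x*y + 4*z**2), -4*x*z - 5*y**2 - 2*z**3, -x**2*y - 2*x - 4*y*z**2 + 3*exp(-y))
y*(-z - 10)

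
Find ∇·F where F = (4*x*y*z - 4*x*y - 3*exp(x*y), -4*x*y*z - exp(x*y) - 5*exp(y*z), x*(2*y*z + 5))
2*x*y - 4*x*z - x*exp(x*y) + 4*y*z - 3*y*exp(x*y) - 4*y - 5*z*exp(y*z)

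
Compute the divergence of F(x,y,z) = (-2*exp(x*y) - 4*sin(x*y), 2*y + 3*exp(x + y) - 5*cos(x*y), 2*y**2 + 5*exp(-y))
5*x*sin(x*y) - 2*y*exp(x*y) - 4*y*cos(x*y) + 3*exp(x + y) + 2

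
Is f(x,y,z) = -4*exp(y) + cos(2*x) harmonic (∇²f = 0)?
No, ∇²f = -4*exp(y) - 4*cos(2*x)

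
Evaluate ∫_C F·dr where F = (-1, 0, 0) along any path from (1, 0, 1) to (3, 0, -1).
-2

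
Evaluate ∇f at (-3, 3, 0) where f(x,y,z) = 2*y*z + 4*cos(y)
(0, -4*sin(3), 6)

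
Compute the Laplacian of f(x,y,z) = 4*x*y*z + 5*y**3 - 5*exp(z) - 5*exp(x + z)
30*y - 5*exp(z) - 10*exp(x + z)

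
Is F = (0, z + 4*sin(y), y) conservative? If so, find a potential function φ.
Yes, F is conservative. φ = y*z - 4*cos(y)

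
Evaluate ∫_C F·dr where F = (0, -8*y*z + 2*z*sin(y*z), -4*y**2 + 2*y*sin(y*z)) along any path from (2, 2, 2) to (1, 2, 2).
0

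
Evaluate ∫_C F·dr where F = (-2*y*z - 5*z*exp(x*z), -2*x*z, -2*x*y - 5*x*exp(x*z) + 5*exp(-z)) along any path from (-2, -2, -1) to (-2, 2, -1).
-16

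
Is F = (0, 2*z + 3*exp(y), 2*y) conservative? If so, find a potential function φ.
Yes, F is conservative. φ = 2*y*z + 3*exp(y)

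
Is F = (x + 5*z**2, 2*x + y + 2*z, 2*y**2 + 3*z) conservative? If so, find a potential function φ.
No, ∇×F = (4*y - 2, 10*z, 2) ≠ 0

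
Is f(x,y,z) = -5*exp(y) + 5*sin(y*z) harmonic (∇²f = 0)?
No, ∇²f = -5*y**2*sin(y*z) - 5*z**2*sin(y*z) - 5*exp(y)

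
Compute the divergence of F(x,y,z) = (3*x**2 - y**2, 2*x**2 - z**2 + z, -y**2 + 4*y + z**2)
6*x + 2*z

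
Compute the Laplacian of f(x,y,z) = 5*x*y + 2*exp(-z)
2*exp(-z)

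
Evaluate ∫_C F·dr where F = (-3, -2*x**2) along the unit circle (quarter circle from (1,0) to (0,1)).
5/3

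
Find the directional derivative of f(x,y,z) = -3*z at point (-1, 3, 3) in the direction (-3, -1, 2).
-3*sqrt(14)/7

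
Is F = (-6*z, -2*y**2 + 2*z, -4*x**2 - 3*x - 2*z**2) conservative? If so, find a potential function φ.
No, ∇×F = (-2, 8*x - 3, 0) ≠ 0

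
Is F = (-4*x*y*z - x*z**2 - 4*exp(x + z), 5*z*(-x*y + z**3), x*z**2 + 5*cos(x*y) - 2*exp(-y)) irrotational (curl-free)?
No, ∇×F = (5*x*y - 5*x*sin(x*y) - 20*z**3 + 2*exp(-y), -4*x*y - 2*x*z + 5*y*sin(x*y) - z**2 - 4*exp(x + z), z*(4*x - 5*y))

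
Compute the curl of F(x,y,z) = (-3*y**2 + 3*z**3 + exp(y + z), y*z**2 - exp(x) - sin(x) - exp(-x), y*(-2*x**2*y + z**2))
(-4*x**2*y - 2*y*z + z**2, 4*x*y**2 + 9*z**2 + exp(y + z), 6*y - exp(x) - exp(y + z) - cos(x) + exp(-x))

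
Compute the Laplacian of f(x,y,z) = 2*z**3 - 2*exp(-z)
12*z - 2*exp(-z)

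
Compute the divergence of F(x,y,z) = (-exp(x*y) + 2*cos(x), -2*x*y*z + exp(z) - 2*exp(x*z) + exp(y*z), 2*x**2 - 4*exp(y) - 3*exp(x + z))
-2*x*z - y*exp(x*y) + z*exp(y*z) - 3*exp(x + z) - 2*sin(x)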